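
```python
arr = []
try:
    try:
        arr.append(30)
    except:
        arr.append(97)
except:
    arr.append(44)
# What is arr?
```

Step-by-step execution trace:
1. Inner try: `arr.append(30)` → arr = [30]. No exception raised.
2. Inner `except` is skipped.
3. Inner try completes normally; outer `except` is skipped.
Result: [30]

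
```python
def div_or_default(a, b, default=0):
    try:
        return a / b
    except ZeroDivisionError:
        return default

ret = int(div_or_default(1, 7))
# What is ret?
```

Step-by-step execution trace:
1. `div_or_default(1, 7)` enters try: `return 1 / 7` → returns 0.14285714285714285. No exception raised.
2. `except ZeroDivisionError` is skipped.
3. `int(0.14285714285714285)` → 0 → ret = 0.
Result: 0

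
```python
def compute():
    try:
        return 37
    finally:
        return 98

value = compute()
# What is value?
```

Step-by-step execution trace:
1. `compute()` enters try: `return 37` sets pending return value 37.
2. Before returning, `finally: return 98` runs and overrides the pending return.
3. compute() returns 98 → value = 98.
Result: 98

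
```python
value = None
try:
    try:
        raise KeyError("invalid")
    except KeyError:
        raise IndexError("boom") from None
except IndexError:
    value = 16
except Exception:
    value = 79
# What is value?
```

Step-by-step execution trace:
1. Inner try raises KeyError; inner `except KeyError` catches it.
2. `raise IndexError(...) from None` raises IndexError (from None suppresses __context__, but the active exception is still IndexError).
3. Outer `except IndexError` matches → value = 16.
4. `except Exception` is not reached.
Result: 16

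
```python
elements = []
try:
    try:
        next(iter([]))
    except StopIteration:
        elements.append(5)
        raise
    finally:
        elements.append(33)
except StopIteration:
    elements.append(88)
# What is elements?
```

Step-by-step execution trace:
1. Inner try: `next(iter([]))` raises StopIteration.
2. Inner `except StopIteration` matches → `elements.append(5)` → elements = [5].
3. bare `raise` re-raises StopIteration.
4. Inner `finally` runs during unwinding: `elements.append(33)` → elements = [5, 33].
5. Outer `except StopIteration` matches → `elements.append(88)` → elements = [5, 33, 88].
Result: [5, 33, 88]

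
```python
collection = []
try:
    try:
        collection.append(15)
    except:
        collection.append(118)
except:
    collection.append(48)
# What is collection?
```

Step-by-step execution trace:
1. Inner try: `collection.append(15)` → collection = [15]. No exception raised.
2. Inner `except` is skipped.
3. Inner try completes normally; outer `except` is skipped.
Result: [15]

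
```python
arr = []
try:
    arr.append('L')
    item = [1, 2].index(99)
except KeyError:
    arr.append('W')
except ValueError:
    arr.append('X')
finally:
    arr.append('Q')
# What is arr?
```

Step-by-step execution trace:
1. try: `arr.append('L')` → arr = ['L'].
2. `item = [1, 2].index(99)` raises ValueError.
3. `except KeyError` does not match ValueError; skipped.
4. `except ValueError` matches → `arr.append('X')` → arr = ['L', 'X'].
5. finally always runs: `arr.append('Q')` → arr = ['L', 'X', 'Q'].
Result: ['L', 'X', 'Q']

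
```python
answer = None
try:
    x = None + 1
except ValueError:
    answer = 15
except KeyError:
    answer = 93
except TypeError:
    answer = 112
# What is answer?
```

Step-by-step execution trace:
1. `x = None + 1` raises TypeError.
2. `except ValueError` does not match TypeError; skipped.
3. `except KeyError` does not match TypeError; skipped.
4. `except TypeError` matches → answer = 112.
Result: 112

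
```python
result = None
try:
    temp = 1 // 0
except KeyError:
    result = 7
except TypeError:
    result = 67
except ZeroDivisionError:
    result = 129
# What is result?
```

Step-by-step execution trace:
1. `temp = 1 // 0` raises ZeroDivisionError.
2. `except KeyError` does not match ZeroDivisionError; skipped.
3. `except TypeError` does not match ZeroDivisionError; skipped.
4. `except ZeroDivisionError` matches → result = 129.
Result: 129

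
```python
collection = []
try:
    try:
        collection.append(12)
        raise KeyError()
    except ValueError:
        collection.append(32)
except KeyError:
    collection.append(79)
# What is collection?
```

Step-by-step execution trace:
1. Inner try: `collection.append(12)` → collection = [12].
2. `raise KeyError()` raises KeyError.
3. Inner `except ValueError` does not match KeyError; exception propagates to outer try.
4. Outer `except KeyError` matches → `collection.append(79)` → collection = [12, 79].
Result: [12, 79]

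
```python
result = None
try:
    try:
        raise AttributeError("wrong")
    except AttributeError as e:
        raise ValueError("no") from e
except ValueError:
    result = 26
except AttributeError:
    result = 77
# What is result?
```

Step-by-step execution trace:
1. Inner try raises AttributeError; inner `except AttributeError as e` catches it.
2. `raise ValueError(...) from e` raises ValueError (AttributeError is attached as __cause__, but only ValueError is active).
3. Outer `except ValueError` matches → result = 26.
4. `except AttributeError` is not reached.
Result: 26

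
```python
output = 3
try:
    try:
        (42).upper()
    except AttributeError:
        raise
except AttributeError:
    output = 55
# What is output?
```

Step-by-step execution trace:
1. Inner try: `(42).upper()` raises AttributeError.
2. Inner `except AttributeError` matches; bare `raise` re-raises the same AttributeError.
3. Outer `except AttributeError` matches → output = 55.
Result: 55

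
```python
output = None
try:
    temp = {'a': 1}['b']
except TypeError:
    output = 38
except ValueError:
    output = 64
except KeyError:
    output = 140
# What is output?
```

Step-by-step execution trace:
1. `temp = {'a': 1}['b']` raises KeyError.
2. `except TypeError` does not match KeyError; skipped.
3. `except ValueError` does not match KeyError; skipped.
4. `except KeyError` matches → output = 140.
Result: 140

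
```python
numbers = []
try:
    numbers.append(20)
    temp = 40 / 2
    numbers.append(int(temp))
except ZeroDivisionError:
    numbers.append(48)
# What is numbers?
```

Step-by-step execution trace:
1. try: `numbers.append(20)` → numbers = [20].
2. `temp = 40 / 2` → temp = 20.0. No exception raised.
3. `numbers.append(int(temp))` → numbers = [20, 20].
4. `except ZeroDivisionError` is skipped (no exception was raised).
Result: [20, 20]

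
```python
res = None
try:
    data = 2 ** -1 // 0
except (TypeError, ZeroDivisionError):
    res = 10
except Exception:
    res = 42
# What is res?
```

Step-by-step execution trace:
1. `data = 2 ** -1 // 0` raises ZeroDivisionError.
2. `except (TypeError, ZeroDivisionError)` matches (ZeroDivisionError is in the tuple) → res = 10.
3. `except Exception` is not reached.
Result: 10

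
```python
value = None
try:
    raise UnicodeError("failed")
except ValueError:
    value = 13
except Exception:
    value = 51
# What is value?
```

Step-by-step execution trace:
1. `raise UnicodeError(...)` raises UnicodeError.
2. `except ValueError` matches (UnicodeError is a subclass of ValueError) → value = 13.
3. `except Exception` is not reached.
Result: 13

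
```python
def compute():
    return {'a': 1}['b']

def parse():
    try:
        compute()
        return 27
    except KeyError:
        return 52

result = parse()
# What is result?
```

Step-by-step execution trace:
1. `parse()` calls `compute()`.
2. `compute()` evaluates `{'a': 1}['b']`, which raises KeyError; it propagates to the caller.
3. `return 27` is not reached.
4. `except KeyError` in parse matches → returns 52.
5. result = 52.
Result: 52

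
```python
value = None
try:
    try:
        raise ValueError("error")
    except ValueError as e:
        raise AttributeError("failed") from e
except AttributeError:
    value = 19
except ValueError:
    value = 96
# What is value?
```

Step-by-step execution trace:
1. Inner try raises ValueError; inner `except ValueError as e` catches it.
2. `raise AttributeError(...) from e` raises AttributeError (ValueError is attached as __cause__, but only AttributeError is active).
3. Outer `except AttributeError` matches → value = 19.
4. `except ValueError` is not reached.
Result: 19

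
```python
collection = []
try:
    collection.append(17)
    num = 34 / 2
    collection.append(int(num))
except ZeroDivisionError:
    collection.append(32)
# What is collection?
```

Step-by-step execution trace:
1. try: `collection.append(17)` → collection = [17].
2. `num = 34 / 2` → num = 17.0. No exception raised.
3. `collection.append(int(num))` → collection = [17, 17].
4. `except ZeroDivisionError` is skipped (no exception was raised).
Result: [17, 17]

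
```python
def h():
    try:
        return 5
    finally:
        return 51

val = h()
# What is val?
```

Step-by-step execution trace:
1. `h()` enters try: `return 5` sets pending return value 5.
2. Before returning, `finally: return 51` runs and overrides the pending return.
3. h() returns 51 → val = 51.
Result: 51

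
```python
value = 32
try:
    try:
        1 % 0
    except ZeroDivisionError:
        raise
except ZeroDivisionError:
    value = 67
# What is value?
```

Step-by-step execution trace:
1. Inner try: `1 % 0` raises ZeroDivisionError.
2. Inner `except ZeroDivisionError` matches; bare `raise` re-raises the same ZeroDivisionError.
3. Outer `except ZeroDivisionError` matches → value = 67.
Result: 67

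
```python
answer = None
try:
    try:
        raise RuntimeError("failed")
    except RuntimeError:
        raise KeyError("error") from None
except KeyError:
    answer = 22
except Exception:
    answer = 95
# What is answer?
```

Step-by-step execution trace:
1. Inner try raises RuntimeError; inner `except RuntimeError` catches it.
2. `raise KeyError(...) from None` raises KeyError (from None suppresses __context__, but the active exception is still KeyError).
3. Outer `except KeyError` matches → answer = 22.
4. `except Exception` is not reached.
Result: 22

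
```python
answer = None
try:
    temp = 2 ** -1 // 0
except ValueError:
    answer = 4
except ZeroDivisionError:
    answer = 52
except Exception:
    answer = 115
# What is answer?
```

Step-by-step execution trace:
1. `temp = 2 ** -1 // 0` raises ZeroDivisionError.
2. `except ValueError` does not match ZeroDivisionError; skipped.
3. `except ZeroDivisionError` matches → answer = 52.
4. Remaining except clauses are skipped.
Result: 52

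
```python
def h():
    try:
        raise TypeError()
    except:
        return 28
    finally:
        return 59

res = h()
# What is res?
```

Step-by-step execution trace:
1. `h()` enters try: `raise TypeError()` raises TypeError.
2. bare `except` matches → `return 28` sets pending return value 28.
3. Before returning, `finally: return 59` runs and overrides the pending return.
4. h() returns 59 → res = 59.
Result: 59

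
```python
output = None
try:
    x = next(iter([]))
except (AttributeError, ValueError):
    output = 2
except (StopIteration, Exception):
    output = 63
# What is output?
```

Step-by-step execution trace:
1. `x = next(iter([]))` raises StopIteration.
2. `except (AttributeError, ValueError)` does not match StopIteration; skipped.
3. `except (StopIteration, Exception)` matches (StopIteration is in the tuple) → output = 63.
Result: 63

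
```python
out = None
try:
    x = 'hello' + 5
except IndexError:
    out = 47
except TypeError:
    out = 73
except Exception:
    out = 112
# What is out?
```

Step-by-step execution trace:
1. `x = 'hello' + 5` raises TypeError.
2. `except IndexError` does not match TypeError; skipped.
3. `except TypeError` matches → out = 73.
4. Remaining except clauses are skipped.
Result: 73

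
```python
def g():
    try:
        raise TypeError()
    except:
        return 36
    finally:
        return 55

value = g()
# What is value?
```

Step-by-step execution trace:
1. `g()` enters try: `raise TypeError()` raises TypeError.
2. bare `except` matches → `return 36` sets pending return value 36.
3. Before returning, `finally: return 55` runs and overrides the pending return.
4. g() returns 55 → value = 55.
Result: 55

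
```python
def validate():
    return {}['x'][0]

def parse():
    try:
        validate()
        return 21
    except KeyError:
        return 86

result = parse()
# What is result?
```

Step-by-step execution trace:
1. `parse()` calls `validate()`.
2. `validate()` evaluates `{}['x'][0]`, which raises KeyError; it propagates to the caller.
3. `return 21` is not reached.
4. `except KeyError` in parse matches → returns 86.
5. result = 86.
Result: 86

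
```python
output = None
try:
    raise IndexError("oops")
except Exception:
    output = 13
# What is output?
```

Step-by-step execution trace:
1. `raise IndexError(...)` raises IndexError.
2. `except Exception` matches (IndexError is a subclass of Exception) → output = 13.
Result: 13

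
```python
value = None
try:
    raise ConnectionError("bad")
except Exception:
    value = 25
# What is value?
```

Step-by-step execution trace:
1. `raise ConnectionError(...)` raises ConnectionError.
2. `except Exception` matches (ConnectionError is a subclass of Exception) → value = 25.
Result: 25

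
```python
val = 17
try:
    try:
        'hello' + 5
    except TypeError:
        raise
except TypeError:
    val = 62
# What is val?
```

Step-by-step execution trace:
1. Inner try: `'hello' + 5` raises TypeError.
2. Inner `except TypeError` matches; bare `raise` re-raises the same TypeError.
3. Outer `except TypeError` matches → val = 62.
Result: 62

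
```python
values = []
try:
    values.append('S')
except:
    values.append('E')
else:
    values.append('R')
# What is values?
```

Step-by-step execution trace:
1. try: `values.append('S')` → values = ['S']. No exception raised.
2. `except` is skipped.
3. `else` runs (try completed without exception): `values.append('R')` → values = ['S', 'R'].
Result: ['S', 'R']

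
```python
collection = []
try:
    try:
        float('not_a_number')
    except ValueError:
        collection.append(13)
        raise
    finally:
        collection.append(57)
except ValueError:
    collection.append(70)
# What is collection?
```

Step-by-step execution trace:
1. Inner try: `float('not_a_number')` raises ValueError.
2. Inner `except ValueError` matches → `collection.append(13)` → collection = [13].
3. bare `raise` re-raises ValueError.
4. Inner `finally` runs during unwinding: `collection.append(57)` → collection = [13, 57].
5. Outer `except ValueError` matches → `collection.append(70)` → collection = [13, 57, 70].
Result: [13, 57, 70]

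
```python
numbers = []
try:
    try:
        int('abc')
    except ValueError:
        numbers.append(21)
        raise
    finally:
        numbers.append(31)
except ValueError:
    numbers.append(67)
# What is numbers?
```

Step-by-step execution trace:
1. Inner try: `int('abc')` raises ValueError.
2. Inner `except ValueError` matches → `numbers.append(21)` → numbers = [21].
3. bare `raise` re-raises ValueError.
4. Inner `finally` runs during unwinding: `numbers.append(31)` → numbers = [21, 31].
5. Outer `except ValueError` matches → `numbers.append(67)` → numbers = [21, 31, 67].
Result: [21, 31, 67]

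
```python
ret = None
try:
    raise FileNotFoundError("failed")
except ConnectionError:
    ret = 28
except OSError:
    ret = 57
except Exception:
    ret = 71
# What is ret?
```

Step-by-step execution trace:
1. `raise FileNotFoundError(...)` raises FileNotFoundError.
2. `except ConnectionError` does not match (FileNotFoundError is not a subclass of ConnectionError); skipped.
3. `except OSError` matches (FileNotFoundError is a subclass of OSError) → ret = 57.
4. `except Exception` is not reached.
Result: 57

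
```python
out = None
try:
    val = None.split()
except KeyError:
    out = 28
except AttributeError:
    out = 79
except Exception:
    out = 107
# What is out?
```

Step-by-step execution trace:
1. `val = None.split()` raises AttributeError.
2. `except KeyError` does not match AttributeError; skipped.
3. `except AttributeError` matches → out = 79.
4. Remaining except clauses are skipped.
Result: 79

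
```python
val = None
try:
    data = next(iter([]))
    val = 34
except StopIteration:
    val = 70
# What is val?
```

Step-by-step execution trace:
1. `data = next(iter([]))` raises StopIteration.
2. `val = 34` is not reached.
3. `except StopIteration` matches → val = 70.
Result: 70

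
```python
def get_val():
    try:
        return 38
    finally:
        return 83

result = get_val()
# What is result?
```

Step-by-step execution trace:
1. `get_val()` enters try: `return 38` sets pending return value 38.
2. Before returning, `finally: return 83` runs and overrides the pending return.
3. get_val() returns 83 → result = 83.
Result: 83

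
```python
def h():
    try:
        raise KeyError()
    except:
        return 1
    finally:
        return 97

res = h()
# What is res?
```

Step-by-step execution trace:
1. `h()` enters try: `raise KeyError()` raises KeyError.
2. bare `except` matches → `return 1` sets pending return value 1.
3. Before returning, `finally: return 97` runs and overrides the pending return.
4. h() returns 97 → res = 97.
Result: 97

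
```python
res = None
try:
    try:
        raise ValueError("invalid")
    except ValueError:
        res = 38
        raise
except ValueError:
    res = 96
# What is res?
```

Step-by-step execution trace:
1. Inner try: `raise ValueError("invalid")` raises ValueError.
2. Inner `except ValueError` matches → res = 38.
3. bare `raise` re-raises the same ValueError.
4. Outer `except ValueError` matches → res = 96.
Result: 96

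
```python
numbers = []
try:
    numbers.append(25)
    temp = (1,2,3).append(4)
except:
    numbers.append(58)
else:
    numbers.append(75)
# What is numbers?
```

Step-by-step execution trace:
1. try: `numbers.append(25)` → numbers = [25].
2. `temp = (1,2,3).append(4)` raises AttributeError.
3. bare `except` matches → `numbers.append(58)` → numbers = [25, 58].
4. `else` is skipped (an exception was raised).
Result: [25, 58]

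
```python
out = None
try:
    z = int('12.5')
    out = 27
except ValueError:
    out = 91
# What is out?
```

Step-by-step execution trace:
1. `z = int('12.5')` raises ValueError.
2. `out = 27` is not reached.
3. `except ValueError` matches → out = 91.
Result: 91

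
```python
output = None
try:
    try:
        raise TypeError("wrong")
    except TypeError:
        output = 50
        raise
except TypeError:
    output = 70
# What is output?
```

Step-by-step execution trace:
1. Inner try: `raise TypeError("wrong")` raises TypeError.
2. Inner `except TypeError` matches → output = 50.
3. bare `raise` re-raises the same TypeError.
4. Outer `except TypeError` matches → output = 70.
Result: 70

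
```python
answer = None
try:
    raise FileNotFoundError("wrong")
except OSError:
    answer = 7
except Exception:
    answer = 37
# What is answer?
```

Step-by-step execution trace:
1. `raise FileNotFoundError(...)` raises FileNotFoundError.
2. `except OSError` matches (FileNotFoundError is a subclass of OSError) → answer = 7.
3. `except Exception` is not reached.
Result: 7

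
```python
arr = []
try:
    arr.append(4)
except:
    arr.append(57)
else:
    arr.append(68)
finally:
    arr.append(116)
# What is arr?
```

Step-by-step execution trace:
1. try: `arr.append(4)` → arr = [4]. No exception raised.
2. `except` is skipped.
3. `else` runs: `arr.append(68)` → arr = [4, 68].
4. `finally` always runs: `arr.append(116)` → arr = [4, 68, 116].
Result: [4, 68, 116]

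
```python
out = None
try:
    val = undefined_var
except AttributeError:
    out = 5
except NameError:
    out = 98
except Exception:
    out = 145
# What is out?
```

Step-by-step execution trace:
1. `val = undefined_var` raises NameError.
2. `except AttributeError` does not match NameError; skipped.
3. `except NameError` matches → out = 98.
4. Remaining except clauses are skipped.
Result: 98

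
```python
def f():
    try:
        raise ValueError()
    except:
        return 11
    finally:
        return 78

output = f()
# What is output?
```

Step-by-step execution trace:
1. `f()` enters try: `raise ValueError()` raises ValueError.
2. bare `except` matches → `return 11` sets pending return value 11.
3. Before returning, `finally: return 78` runs and overrides the pending return.
4. f() returns 78 → output = 78.
Result: 78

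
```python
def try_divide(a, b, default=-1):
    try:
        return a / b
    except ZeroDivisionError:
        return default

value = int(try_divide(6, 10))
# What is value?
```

Step-by-step execution trace:
1. `try_divide(6, 10)` enters try: `return 6 / 10` → returns 0.6. No exception raised.
2. `except ZeroDivisionError` is skipped.
3. `int(0.6)` → 0 → value = 0.
Result: 0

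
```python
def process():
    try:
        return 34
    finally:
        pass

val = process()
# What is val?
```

Step-by-step execution trace:
1. `process()` enters try: `return 34` sets pending return value 34.
2. Before returning, `finally: pass` runs (no effect).
3. process() returns 34 → val = 34.
Result: 34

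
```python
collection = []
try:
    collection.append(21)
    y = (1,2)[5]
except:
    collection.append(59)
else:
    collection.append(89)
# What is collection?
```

Step-by-step execution trace:
1. try: `collection.append(21)` → collection = [21].
2. `y = (1,2)[5]` raises IndexError.
3. bare `except` matches → `collection.append(59)` → collection = [21, 59].
4. `else` is skipped (an exception was raised).
Result: [21, 59]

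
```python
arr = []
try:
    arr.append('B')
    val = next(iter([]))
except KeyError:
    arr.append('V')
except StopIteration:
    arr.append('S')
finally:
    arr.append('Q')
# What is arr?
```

Step-by-step execution trace:
1. try: `arr.append('B')` → arr = ['B'].
2. `val = next(iter([]))` raises StopIteration.
3. `except KeyError` does not match StopIteration; skipped.
4. `except StopIteration` matches → `arr.append('S')` → arr = ['B', 'S'].
5. finally always runs: `arr.append('Q')` → arr = ['B', 'S', 'Q'].
Result: ['B', 'S', 'Q']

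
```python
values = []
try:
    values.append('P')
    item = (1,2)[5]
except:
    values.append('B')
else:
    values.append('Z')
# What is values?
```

Step-by-step execution trace:
1. try: `values.append('P')` → values = ['P'].
2. `item = (1,2)[5]` raises IndexError.
3. bare `except` matches → `values.append('B')` → values = ['P', 'B'].
4. `else` is skipped (an exception was raised).
Result: ['P', 'B']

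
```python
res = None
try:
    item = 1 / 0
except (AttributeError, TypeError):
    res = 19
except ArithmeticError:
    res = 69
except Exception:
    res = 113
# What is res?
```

Step-by-step execution trace:
1. `item = 1 / 0` raises ZeroDivisionError.
2. `except (AttributeError, TypeError)` does not match ZeroDivisionError; skipped.
3. `except ArithmeticError` matches (ZeroDivisionError is a subclass of ArithmeticError) → res = 69.
4. `except Exception` is not reached.
Result: 69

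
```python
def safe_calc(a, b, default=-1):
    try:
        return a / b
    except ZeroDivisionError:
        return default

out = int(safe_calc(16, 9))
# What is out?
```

Step-by-step execution trace:
1. `safe_calc(16, 9)` enters try: `return 16 / 9` → returns 1.7777777777777777. No exception raised.
2. `except ZeroDivisionError` is skipped.
3. `int(1.7777777777777777)` → 1 → out = 1.
Result: 1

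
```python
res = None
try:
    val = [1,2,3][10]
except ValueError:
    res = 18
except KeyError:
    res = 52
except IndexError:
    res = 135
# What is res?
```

Step-by-step execution trace:
1. `val = [1,2,3][10]` raises IndexError.
2. `except ValueError` does not match IndexError; skipped.
3. `except KeyError` does not match IndexError; skipped.
4. `except IndexError` matches → res = 135.
Result: 135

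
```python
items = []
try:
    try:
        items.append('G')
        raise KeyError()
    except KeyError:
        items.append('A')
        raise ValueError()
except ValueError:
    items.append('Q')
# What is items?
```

Step-by-step execution trace:
1. Inner try: `items.append('G')` → items = ['G'].
2. `raise KeyError()` raises KeyError.
3. Inner `except KeyError` matches → `items.append('A')` → items = ['G', 'A'].
4. `raise ValueError()` raises ValueError; propagates to outer try.
5. Outer `except ValueError` matches → `items.append('Q')` → items = ['G', 'A', 'Q'].
Result: ['G', 'A', 'Q']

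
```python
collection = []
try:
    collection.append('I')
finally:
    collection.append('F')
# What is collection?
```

Step-by-step execution trace:
1. try: `collection.append('I')` → collection = ['I'].
2. The try body completes without raising.
3. finally always runs: `collection.append('F')` → collection = ['I', 'F'].
Result: ['I', 'F']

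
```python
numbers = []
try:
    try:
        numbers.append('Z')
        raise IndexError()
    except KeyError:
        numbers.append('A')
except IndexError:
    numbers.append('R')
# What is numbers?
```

Step-by-step execution trace:
1. Inner try: `numbers.append('Z')` → numbers = ['Z'].
2. `raise IndexError()` raises IndexError.
3. Inner `except KeyError` does not match IndexError; exception propagates to outer try.
4. Outer `except IndexError` matches → `numbers.append('R')` → numbers = ['Z', 'R'].
Result: ['Z', 'R']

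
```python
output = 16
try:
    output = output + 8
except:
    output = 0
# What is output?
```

Step-by-step execution trace:
1. output starts at 16.
2. try: `output = output + 8` → output = 24. No exception raised.
3. `except` is skipped.
Result: 24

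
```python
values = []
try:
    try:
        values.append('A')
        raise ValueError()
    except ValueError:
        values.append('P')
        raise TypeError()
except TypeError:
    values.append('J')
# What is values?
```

Step-by-step execution trace:
1. Inner try: `values.append('A')` → values = ['A'].
2. `raise ValueError()` raises ValueError.
3. Inner `except ValueError` matches → `values.append('P')` → values = ['A', 'P'].
4. `raise TypeError()` raises TypeError; propagates to outer try.
5. Outer `except TypeError` matches → `values.append('J')` → values = ['A', 'P', 'J'].
Result: ['A', 'P', 'J']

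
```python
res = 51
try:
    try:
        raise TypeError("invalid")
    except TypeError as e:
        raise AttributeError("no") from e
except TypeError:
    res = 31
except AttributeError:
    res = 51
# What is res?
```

Step-by-step execution trace:
1. Inner try raises TypeError; inner `except TypeError as e` catches it.
2. `raise AttributeError(...) from e` raises AttributeError (TypeError is attached as __cause__, but only AttributeError is active).
3. Outer `except TypeError` does not match AttributeError; skipped.
4. Outer `except AttributeError` matches → res = 51.
Result: 51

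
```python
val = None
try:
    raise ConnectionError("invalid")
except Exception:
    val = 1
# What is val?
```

Step-by-step execution trace:
1. `raise ConnectionError(...)` raises ConnectionError.
2. `except Exception` matches (ConnectionError is a subclass of Exception) → val = 1.
Result: 1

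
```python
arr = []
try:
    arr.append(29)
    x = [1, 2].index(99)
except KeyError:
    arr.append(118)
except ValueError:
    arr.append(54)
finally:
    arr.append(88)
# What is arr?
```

Step-by-step execution trace:
1. try: `arr.append(29)` → arr = [29].
2. `x = [1, 2].index(99)` raises ValueError.
3. `except KeyError` does not match ValueError; skipped.
4. `except ValueError` matches → `arr.append(54)` → arr = [29, 54].
5. finally always runs: `arr.append(88)` → arr = [29, 54, 88].
Result: [29, 54, 88]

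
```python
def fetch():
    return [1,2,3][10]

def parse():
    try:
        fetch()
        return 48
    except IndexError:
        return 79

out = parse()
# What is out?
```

Step-by-step execution trace:
1. `parse()` calls `fetch()`.
2. `fetch()` evaluates `[1,2,3][10]`, which raises IndexError; it propagates to the caller.
3. `return 48` is not reached.
4. `except IndexError` in parse matches → returns 79.
5. out = 79.
Result: 79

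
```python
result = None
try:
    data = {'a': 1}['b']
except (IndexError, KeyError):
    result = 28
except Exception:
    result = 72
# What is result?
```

Step-by-step execution trace:
1. `data = {'a': 1}['b']` raises KeyError.
2. `except (IndexError, KeyError)` matches (KeyError is in the tuple) → result = 28.
3. `except Exception` is not reached.
Result: 28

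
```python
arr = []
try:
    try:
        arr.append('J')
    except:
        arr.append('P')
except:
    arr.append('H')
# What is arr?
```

Step-by-step execution trace:
1. Inner try: `arr.append('J')` → arr = ['J']. No exception raised.
2. Inner `except` is skipped.
3. Inner try completes normally; outer `except` is skipped.
Result: ['J']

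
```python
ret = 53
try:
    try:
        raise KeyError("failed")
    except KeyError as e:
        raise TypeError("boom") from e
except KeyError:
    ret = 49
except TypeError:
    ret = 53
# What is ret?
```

Step-by-step execution trace:
1. Inner try raises KeyError; inner `except KeyError as e` catches it.
2. `raise TypeError(...) from e` raises TypeError (KeyError is attached as __cause__, but only TypeError is active).
3. Outer `except KeyError` does not match TypeError; skipped.
4. Outer `except TypeError` matches → ret = 53.
Result: 53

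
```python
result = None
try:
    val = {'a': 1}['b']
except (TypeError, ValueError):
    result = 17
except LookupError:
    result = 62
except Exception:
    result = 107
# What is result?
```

Step-by-step execution trace:
1. `val = {'a': 1}['b']` raises KeyError.
2. `except (TypeError, ValueError)` does not match KeyError; skipped.
3. `except LookupError` matches (KeyError is a subclass of LookupError) → result = 62.
4. `except Exception` is not reached.
Result: 62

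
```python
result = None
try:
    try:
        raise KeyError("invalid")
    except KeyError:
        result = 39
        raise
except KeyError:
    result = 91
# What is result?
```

Step-by-step execution trace:
1. Inner try: `raise KeyError("invalid")` raises KeyError.
2. Inner `except KeyError` matches → result = 39.
3. bare `raise` re-raises the same KeyError.
4. Outer `except KeyError` matches → result = 91.
Result: 91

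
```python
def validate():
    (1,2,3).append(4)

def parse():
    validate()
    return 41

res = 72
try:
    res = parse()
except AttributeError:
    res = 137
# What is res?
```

Step-by-step execution trace:
1. res starts at 72.
2. try: `parse()` calls `validate()`.
3. `validate()` evaluates `(1,2,3).append(4)`, which raises AttributeError; it propagates through parse (uncaught).
4. `return 41` in parse is not reached; the assignment to res does not complete.
5. `except AttributeError` matches → res = 137.
Result: 137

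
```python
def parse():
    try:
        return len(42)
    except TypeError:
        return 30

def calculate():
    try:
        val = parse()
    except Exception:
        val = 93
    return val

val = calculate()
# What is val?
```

Step-by-step execution trace:
1. `calculate()` calls `parse()`.
2. In parse: `len(42)` raises TypeError; `except TypeError` catches it → returns 30.
3. In calculate: `val = parse()` → val = 30. No exception reaches calculate.
4. `except Exception` is skipped; calculate returns 30.
5. val = 30.
Result: 30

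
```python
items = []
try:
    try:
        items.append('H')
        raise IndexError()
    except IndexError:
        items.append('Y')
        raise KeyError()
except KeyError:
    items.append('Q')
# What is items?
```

Step-by-step execution trace:
1. Inner try: `items.append('H')` → items = ['H'].
2. `raise IndexError()` raises IndexError.
3. Inner `except IndexError` matches → `items.append('Y')` → items = ['H', 'Y'].
4. `raise KeyError()` raises KeyError; propagates to outer try.
5. Outer `except KeyError` matches → `items.append('Q')` → items = ['H', 'Y', 'Q'].
Result: ['H', 'Y', 'Q']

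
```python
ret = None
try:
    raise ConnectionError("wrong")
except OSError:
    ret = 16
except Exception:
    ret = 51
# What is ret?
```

Step-by-step execution trace:
1. `raise ConnectionError(...)` raises ConnectionError.
2. `except OSError` matches (ConnectionError is a subclass of OSError) → ret = 16.
3. `except Exception` is not reached.
Result: 16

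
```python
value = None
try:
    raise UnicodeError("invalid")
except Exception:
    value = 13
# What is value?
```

Step-by-step execution trace:
1. `raise UnicodeError(...)` raises UnicodeError.
2. `except Exception` matches (UnicodeError is a subclass of Exception) → value = 13.
Result: 13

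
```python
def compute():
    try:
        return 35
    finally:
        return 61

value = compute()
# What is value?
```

Step-by-step execution trace:
1. `compute()` enters try: `return 35` sets pending return value 35.
2. Before returning, `finally: return 61` runs and overrides the pending return.
3. compute() returns 61 → value = 61.
Result: 61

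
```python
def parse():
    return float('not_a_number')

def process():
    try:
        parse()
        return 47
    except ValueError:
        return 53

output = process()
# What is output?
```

Step-by-step execution trace:
1. `process()` calls `parse()`.
2. `parse()` evaluates `float('not_a_number')`, which raises ValueError; it propagates to the caller.
3. `return 47` is not reached.
4. `except ValueError` in process matches → returns 53.
5. output = 53.
Result: 53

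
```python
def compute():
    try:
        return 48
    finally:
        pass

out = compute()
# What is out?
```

Step-by-step execution trace:
1. `compute()` enters try: `return 48` sets pending return value 48.
2. Before returning, `finally: pass` runs (no effect).
3. compute() returns 48 → out = 48.
Result: 48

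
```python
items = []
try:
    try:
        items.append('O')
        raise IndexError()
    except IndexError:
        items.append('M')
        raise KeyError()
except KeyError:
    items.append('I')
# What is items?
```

Step-by-step execution trace:
1. Inner try: `items.append('O')` → items = ['O'].
2. `raise IndexError()` raises IndexError.
3. Inner `except IndexError` matches → `items.append('M')` → items = ['O', 'M'].
4. `raise KeyError()` raises KeyError; propagates to outer try.
5. Outer `except KeyError` matches → `items.append('I')` → items = ['O', 'M', 'I'].
Result: ['O', 'M', 'I']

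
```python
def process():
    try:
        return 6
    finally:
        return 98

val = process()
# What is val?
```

Step-by-step execution trace:
1. `process()` enters try: `return 6` sets pending return value 6.
2. Before returning, `finally: return 98` runs and overrides the pending return.
3. process() returns 98 → val = 98.
Result: 98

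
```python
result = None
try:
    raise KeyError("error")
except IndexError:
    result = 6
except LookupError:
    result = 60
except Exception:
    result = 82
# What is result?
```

Step-by-step execution trace:
1. `raise KeyError(...)` raises KeyError.
2. `except IndexError` does not match (KeyError is not a subclass of IndexError); skipped.
3. `except LookupError` matches (KeyError is a subclass of LookupError) → result = 60.
4. `except Exception` is not reached.
Result: 60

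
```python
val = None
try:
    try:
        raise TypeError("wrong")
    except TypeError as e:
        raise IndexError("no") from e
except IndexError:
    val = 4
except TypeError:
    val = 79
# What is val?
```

Step-by-step execution trace:
1. Inner try raises TypeError; inner `except TypeError as e` catches it.
2. `raise IndexError(...) from e` raises IndexError (TypeError is attached as __cause__, but only IndexError is active).
3. Outer `except IndexError` matches → val = 4.
4. `except TypeError` is not reached.
Result: 4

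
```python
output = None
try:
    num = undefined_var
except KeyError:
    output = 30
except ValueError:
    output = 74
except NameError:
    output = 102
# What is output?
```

Step-by-step execution trace:
1. `num = undefined_var` raises NameError.
2. `except KeyError` does not match NameError; skipped.
3. `except ValueError` does not match NameError; skipped.
4. `except NameError` matches → output = 102.
Result: 102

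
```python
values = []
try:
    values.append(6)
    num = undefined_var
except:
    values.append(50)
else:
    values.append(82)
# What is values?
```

Step-by-step execution trace:
1. try: `values.append(6)` → values = [6].
2. `num = undefined_var` raises NameError.
3. bare `except` matches → `values.append(50)` → values = [6, 50].
4. `else` is skipped (an exception was raised).
Result: [6, 50]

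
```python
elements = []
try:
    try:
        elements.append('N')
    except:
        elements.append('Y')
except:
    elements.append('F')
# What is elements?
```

Step-by-step execution trace:
1. Inner try: `elements.append('N')` → elements = ['N']. No exception raised.
2. Inner `except` is skipped.
3. Inner try completes normally; outer `except` is skipped.
Result: ['N']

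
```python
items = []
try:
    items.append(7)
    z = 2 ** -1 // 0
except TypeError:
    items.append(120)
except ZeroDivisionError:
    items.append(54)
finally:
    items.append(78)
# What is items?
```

Step-by-step execution trace:
1. try: `items.append(7)` → items = [7].
2. `z = 2 ** -1 // 0` raises ZeroDivisionError.
3. `except TypeError` does not match ZeroDivisionError; skipped.
4. `except ZeroDivisionError` matches → `items.append(54)` → items = [7, 54].
5. finally always runs: `items.append(78)` → items = [7, 54, 78].
Result: [7, 54, 78]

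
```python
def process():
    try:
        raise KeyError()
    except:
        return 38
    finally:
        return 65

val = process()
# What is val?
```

Step-by-step execution trace:
1. `process()` enters try: `raise KeyError()` raises KeyError.
2. bare `except` matches → `return 38` sets pending return value 38.
3. Before returning, `finally: return 65` runs and overrides the pending return.
4. process() returns 65 → val = 65.
Result: 65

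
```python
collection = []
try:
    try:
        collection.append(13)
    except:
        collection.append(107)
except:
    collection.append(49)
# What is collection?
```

Step-by-step execution trace:
1. Inner try: `collection.append(13)` → collection = [13]. No exception raised.
2. Inner `except` is skipped.
3. Inner try completes normally; outer `except` is skipped.
Result: [13]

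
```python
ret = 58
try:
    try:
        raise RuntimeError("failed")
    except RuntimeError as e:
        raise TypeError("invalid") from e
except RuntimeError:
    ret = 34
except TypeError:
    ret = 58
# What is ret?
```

Step-by-step execution trace:
1. Inner try raises RuntimeError; inner `except RuntimeError as e` catches it.
2. `raise TypeError(...) from e` raises TypeError (RuntimeError is attached as __cause__, but only TypeError is active).
3. Outer `except RuntimeError` does not match TypeError; skipped.
4. Outer `except TypeError` matches → ret = 58.
Result: 58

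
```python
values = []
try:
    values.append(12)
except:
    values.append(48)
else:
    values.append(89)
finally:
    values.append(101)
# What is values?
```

Step-by-step execution trace:
1. try: `values.append(12)` → values = [12]. No exception raised.
2. `except` is skipped.
3. `else` runs: `values.append(89)` → values = [12, 89].
4. `finally` always runs: `values.append(101)` → values = [12, 89, 101].
Result: [12, 89, 101]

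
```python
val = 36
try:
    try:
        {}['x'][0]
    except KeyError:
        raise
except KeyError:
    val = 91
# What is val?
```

Step-by-step execution trace:
1. Inner try: `{}['x'][0]` raises KeyError.
2. Inner `except KeyError` matches; bare `raise` re-raises the same KeyError.
3. Outer `except KeyError` matches → val = 91.
Result: 91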